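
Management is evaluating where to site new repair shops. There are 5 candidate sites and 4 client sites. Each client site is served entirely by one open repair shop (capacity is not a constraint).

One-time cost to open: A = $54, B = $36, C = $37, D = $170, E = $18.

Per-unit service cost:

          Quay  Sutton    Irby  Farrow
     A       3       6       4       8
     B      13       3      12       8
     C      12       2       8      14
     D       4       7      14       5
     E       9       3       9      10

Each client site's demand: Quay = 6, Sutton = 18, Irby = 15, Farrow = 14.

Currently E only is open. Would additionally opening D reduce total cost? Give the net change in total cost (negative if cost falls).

Current service cost with {E}: 383.
Adding D: each client site re-picks its cheapest; new service cost 283, saving 100.
Extra fixed cost: 170. Net change = 170 − 100 = 70.
(Totals: 401 → 471.)

No — net change +70 (cost rises by 70).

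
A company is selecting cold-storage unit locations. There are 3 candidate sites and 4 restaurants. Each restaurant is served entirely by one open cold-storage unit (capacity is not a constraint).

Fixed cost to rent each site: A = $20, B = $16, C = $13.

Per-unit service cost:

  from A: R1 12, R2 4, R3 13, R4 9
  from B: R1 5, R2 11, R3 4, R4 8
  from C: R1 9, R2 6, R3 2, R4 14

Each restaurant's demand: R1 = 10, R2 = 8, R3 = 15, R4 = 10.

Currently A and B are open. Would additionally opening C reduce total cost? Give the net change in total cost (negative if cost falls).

Yes — net change −17 (cost falls by 17).

Current service cost with {A, B}: 222.
Adding C: each restaurant re-picks its cheapest; new service cost 192, saving 30.
Extra fixed cost: 13. Net change = 13 − 30 = -17.
(Totals: 258 → 241.)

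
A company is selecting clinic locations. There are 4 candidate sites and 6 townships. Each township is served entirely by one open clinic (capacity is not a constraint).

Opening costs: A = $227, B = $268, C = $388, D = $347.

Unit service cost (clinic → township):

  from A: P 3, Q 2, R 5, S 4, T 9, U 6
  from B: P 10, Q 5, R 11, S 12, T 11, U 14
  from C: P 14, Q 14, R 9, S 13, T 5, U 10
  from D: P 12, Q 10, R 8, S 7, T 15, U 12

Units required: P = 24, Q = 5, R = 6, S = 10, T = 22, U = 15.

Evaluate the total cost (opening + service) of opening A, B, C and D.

Total cost: 1582

Each township is assigned to its cheapest site among the open ones.
{A, B, C, D}: P→A 3·24=72, Q→A 2·5=10, R→A 5·6=30, S→A 4·10=40, T→C 5·22=110, U→A 6·15=90. Service 352; fixed 1230; total 1582.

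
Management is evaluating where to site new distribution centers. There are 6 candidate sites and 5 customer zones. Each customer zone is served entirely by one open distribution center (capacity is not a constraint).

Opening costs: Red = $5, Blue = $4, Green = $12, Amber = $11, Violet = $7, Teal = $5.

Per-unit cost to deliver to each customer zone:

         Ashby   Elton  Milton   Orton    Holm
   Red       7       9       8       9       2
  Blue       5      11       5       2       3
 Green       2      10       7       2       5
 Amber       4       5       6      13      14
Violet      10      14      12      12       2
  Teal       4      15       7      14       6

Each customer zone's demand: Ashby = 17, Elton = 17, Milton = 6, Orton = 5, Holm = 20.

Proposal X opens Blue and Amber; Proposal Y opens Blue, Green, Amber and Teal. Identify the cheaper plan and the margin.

Proposal Y is cheaper by 17.

Proposal X: {Blue, Amber}: Ashby→Amber 4·17=68, Elton→Amber 5·17=85, Milton→Blue 5·6=30, Orton→Blue 2·5=10, Holm→Blue 3·20=60. Service 253; fixed 15; total 268.
Proposal Y: {Blue, Green, Amber, Teal}: Ashby→Green 2·17=34, Elton→Amber 5·17=85, Milton→Blue 5·6=30, Orton→Blue 2·5=10, Holm→Blue 3·20=60. Service 219; fixed 32; total 251.
Difference: |268 − 251| = 17.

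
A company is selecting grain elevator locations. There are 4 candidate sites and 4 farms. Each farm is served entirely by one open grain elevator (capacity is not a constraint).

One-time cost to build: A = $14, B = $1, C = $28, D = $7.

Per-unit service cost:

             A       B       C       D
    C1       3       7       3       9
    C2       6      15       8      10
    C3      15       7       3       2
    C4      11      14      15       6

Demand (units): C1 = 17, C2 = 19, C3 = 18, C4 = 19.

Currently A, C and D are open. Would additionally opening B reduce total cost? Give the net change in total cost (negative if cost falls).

No — net change +1 (cost rises by 1).

Current service cost with {A, C, D}: 315.
Adding B: each farm re-picks its cheapest; new service cost 315, saving 0.
Extra fixed cost: 1. Net change = 1 − 0 = 1.
(Totals: 364 → 365.)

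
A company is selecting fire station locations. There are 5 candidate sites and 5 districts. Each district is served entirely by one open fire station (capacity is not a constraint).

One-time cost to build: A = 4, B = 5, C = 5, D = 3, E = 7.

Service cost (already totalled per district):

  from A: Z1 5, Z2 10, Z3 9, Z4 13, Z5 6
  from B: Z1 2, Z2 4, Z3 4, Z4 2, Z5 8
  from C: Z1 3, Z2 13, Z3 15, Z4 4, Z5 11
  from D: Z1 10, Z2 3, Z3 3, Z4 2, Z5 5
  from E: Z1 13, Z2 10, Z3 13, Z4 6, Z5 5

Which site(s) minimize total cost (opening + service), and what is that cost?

Open B and D; minimum total cost 23.

For any fixed open set, each district goes to its cheapest open site; total = fixed + service.
{B, D}: Z1→B 2, Z2→D 3, Z3→D 3, Z4→B 2, Z5→D 5. Service 15; fixed 8; total 23.
{C, D}: service 16 + fixed 8 = 24
{A, D}: Z1→A 5, Z2→D 3, Z3→D 3, Z4→D 2, Z5→D 5. Service 18; fixed 7; total 25.
{A, B, C, D, E}: service 15 + fixed 24 = 39
No other subset beats 23.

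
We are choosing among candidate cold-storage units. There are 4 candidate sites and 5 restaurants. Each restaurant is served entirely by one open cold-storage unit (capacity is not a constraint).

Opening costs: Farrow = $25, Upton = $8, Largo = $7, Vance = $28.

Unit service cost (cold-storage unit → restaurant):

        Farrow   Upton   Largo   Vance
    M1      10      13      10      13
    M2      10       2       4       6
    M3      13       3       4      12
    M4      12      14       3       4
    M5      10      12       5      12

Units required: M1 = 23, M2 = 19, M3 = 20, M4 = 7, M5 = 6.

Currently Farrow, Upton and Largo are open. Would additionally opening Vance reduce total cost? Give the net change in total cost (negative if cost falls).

Current service cost with {Farrow, Upton, Largo}: 379.
Adding Vance: each restaurant re-picks its cheapest; new service cost 379, saving 0.
Extra fixed cost: 28. Net change = 28 − 0 = 28.
(Totals: 419 → 447.)

No — net change +28 (cost rises by 28).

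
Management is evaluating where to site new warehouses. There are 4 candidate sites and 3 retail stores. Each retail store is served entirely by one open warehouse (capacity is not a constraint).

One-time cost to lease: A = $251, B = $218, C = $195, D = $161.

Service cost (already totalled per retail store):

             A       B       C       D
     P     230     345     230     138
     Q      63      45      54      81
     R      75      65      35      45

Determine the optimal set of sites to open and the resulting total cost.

Open D only; minimum total cost 425.

For any fixed open set, each retail store goes to its cheapest open site; total = fixed + service.
{D}: P→D 138, Q→D 81, R→D 45. Service 264; fixed 161; total 425.
{C}: P→C 230, Q→C 54, R→C 35. Service 319; fixed 195; total 514.
{C, D}: service 227 + fixed 356 = 583
{A, B, C, D}: service 218 + fixed 825 = 1043
(All 15 nonempty subsets were checked; D only is lowest.)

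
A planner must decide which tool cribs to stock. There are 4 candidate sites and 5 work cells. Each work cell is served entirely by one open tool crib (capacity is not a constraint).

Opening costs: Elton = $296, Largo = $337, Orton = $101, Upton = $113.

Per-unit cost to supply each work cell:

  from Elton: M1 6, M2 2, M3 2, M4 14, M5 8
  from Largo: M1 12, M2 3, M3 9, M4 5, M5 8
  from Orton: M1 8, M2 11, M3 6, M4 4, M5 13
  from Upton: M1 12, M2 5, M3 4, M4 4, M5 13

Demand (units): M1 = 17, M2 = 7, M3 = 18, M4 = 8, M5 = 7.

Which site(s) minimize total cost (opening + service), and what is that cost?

Open Orton only; minimum total cost 545.

For any fixed open set, each work cell goes to its cheapest open site; total = fixed + service.
{Orton}: M1→Orton 8·17=136, M2→Orton 11·7=77, M3→Orton 6·18=108, M4→Orton 4·8=32, M5→Orton 13·7=91. Service 444; fixed 101; total 545.
{Upton}: M1→Upton 12·17=204, M2→Upton 5·7=35, M3→Upton 4·18=72, M4→Upton 4·8=32, M5→Upton 13·7=91. Service 434; fixed 113; total 547.
{Orton, Upton}: M1→Orton 8·17=136, M2→Upton 5·7=35, M3→Upton 4·18=72, M4→Orton 4·8=32, M5→Orton 13·7=91. Service 366; fixed 214; total 580.
{Elton, Largo, Orton, Upton}: service 240 + fixed 847 = 1087
No other subset beats 545.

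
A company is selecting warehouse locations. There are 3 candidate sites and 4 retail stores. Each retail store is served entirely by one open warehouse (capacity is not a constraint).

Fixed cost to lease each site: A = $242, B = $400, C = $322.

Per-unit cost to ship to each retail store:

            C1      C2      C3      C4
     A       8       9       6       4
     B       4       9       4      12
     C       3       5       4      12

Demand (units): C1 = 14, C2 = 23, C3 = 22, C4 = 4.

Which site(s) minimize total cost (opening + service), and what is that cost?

For any fixed open set, each retail store goes to its cheapest open site; total = fixed + service.
{C}: C1→C 3·14=42, C2→C 5·23=115, C3→C 4·22=88, C4→C 12·4=48. Service 293; fixed 322; total 615.
{A}: service 467 + fixed 242 = 709
{B}: service 399 + fixed 400 = 799
{A, B, C}: service 261 + fixed 964 = 1225
No other subset beats 615.

Open C only; minimum total cost 615.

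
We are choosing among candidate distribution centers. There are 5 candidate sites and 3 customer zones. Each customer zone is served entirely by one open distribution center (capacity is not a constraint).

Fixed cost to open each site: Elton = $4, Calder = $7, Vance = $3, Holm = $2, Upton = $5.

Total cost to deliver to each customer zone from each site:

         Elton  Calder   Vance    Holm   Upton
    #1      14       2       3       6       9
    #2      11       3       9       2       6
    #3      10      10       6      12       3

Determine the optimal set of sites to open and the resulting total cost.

For any fixed open set, each customer zone goes to its cheapest open site; total = fixed + service.
{Vance, Holm}: #1→Vance 3, #2→Holm 2, #3→Vance 6. Service 11; fixed 5; total 16.
{Vance, Holm, Upton}: #1→Vance 3, #2→Holm 2, #3→Upton 3. Service 8; fixed 10; total 18.
{Holm, Upton}: #1→Holm 6, #2→Holm 2, #3→Upton 3. Service 11; fixed 7; total 18.
{Elton, Calder, Vance, Holm, Upton}: service 7 + fixed 21 = 28
No other subset beats 16.

Open Vance and Holm; minimum total cost 16.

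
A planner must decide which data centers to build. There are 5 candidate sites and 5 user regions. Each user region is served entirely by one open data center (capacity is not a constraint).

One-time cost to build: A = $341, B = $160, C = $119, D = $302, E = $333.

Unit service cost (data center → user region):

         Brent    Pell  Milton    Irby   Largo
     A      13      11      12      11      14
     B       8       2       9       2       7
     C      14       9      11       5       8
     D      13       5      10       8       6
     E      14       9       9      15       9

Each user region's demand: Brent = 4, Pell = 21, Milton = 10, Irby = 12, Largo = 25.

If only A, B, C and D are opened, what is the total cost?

Each user region is assigned to its cheapest site among the open ones.
{A, B, C, D}: Brent→B 8·4=32, Pell→B 2·21=42, Milton→B 9·10=90, Irby→B 2·12=24, Largo→D 6·25=150. Service 338; fixed 922; total 1260.

Total cost: 1260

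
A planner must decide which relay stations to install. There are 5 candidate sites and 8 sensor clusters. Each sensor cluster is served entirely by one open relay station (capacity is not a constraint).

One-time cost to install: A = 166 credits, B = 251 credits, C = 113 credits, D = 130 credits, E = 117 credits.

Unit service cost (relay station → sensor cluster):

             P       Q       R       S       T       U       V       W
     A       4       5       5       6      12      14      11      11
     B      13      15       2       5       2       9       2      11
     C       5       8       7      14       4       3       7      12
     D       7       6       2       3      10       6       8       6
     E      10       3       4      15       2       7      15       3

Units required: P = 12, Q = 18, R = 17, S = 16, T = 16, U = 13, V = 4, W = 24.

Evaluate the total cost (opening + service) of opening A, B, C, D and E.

Each sensor cluster is assigned to its cheapest site among the open ones.
{A, B, C, D, E}: P→A 4·12=48, Q→E 3·18=54, R→B 2·17=34, S→D 3·16=48, T→B 2·16=32, U→C 3·13=39, V→B 2·4=8, W→E 3·24=72. Service 335; fixed 777; total 1112.

Total cost: 1112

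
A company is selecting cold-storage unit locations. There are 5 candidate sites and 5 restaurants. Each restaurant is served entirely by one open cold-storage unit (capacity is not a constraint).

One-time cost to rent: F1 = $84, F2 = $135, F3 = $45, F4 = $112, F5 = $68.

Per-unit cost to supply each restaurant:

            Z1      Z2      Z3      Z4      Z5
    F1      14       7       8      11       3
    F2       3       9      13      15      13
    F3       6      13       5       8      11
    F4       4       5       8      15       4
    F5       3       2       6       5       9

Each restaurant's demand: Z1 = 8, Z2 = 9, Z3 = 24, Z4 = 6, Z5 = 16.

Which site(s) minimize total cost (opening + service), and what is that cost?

Open F1 and F5; minimum total cost 416.

For any fixed open set, each restaurant goes to its cheapest open site; total = fixed + service.
{F1, F5}: Z1→F5 3·8=24, Z2→F5 2·9=18, Z3→F5 6·24=144, Z4→F5 5·6=30, Z5→F1 3·16=48. Service 264; fixed 152; total 416.
{F5}: Z1→F5 3·8=24, Z2→F5 2·9=18, Z3→F5 6·24=144, Z4→F5 5·6=30, Z5→F5 9·16=144. Service 360; fixed 68; total 428.
{F1, F3, F5}: Z1→F5 3·8=24, Z2→F5 2·9=18, Z3→F3 5·24=120, Z4→F5 5·6=30, Z5→F1 3·16=48. Service 240; fixed 197; total 437.
{F1, F2, F3, F4, F5}: service 240 + fixed 444 = 684
No other subset beats 416.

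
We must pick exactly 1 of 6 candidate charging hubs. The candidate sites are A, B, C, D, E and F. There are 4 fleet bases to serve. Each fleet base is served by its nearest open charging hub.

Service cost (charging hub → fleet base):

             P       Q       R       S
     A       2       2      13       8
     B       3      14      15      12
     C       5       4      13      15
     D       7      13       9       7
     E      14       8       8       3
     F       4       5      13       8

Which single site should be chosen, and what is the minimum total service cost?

With exactly 1 open, each fleet base uses its cheapest among the chosen.
{A}: P→A 2, Q→A 2, R→A 13, S→A 8. Service cost 25.
{F}: service cost 30
{E}: service cost 33
Among all 6 size-1 choices, {A} is lowest.

Choose A only; total service cost 25.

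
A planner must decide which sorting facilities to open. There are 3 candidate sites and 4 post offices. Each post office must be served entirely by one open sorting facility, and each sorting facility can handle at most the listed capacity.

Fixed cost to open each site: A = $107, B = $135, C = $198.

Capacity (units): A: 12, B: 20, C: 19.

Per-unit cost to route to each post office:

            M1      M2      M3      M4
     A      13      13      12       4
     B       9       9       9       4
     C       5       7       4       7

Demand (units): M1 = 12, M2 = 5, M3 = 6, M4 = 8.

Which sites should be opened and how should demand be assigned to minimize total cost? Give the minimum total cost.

Minimum total cost: 494

Open {B, C}: M1→C 5·12=60, M2→B 9·5=45, M3→C 4·6=24, M4→B 4·8=32.
Loads: B carries 13/20, C carries 18/19. Service 161; fixed 333; total 494.
Next best feasible plan costs 514.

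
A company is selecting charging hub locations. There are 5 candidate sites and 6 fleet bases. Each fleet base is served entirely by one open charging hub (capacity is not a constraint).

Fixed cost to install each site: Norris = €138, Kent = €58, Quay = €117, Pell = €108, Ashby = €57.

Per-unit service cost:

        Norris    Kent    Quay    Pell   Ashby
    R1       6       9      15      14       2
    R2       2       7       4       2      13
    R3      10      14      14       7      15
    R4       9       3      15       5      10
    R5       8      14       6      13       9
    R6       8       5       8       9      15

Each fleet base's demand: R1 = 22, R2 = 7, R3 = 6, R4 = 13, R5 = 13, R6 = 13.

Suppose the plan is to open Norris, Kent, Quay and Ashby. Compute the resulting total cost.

Each fleet base is assigned to its cheapest site among the open ones.
{Norris, Kent, Quay, Ashby}: R1→Ashby 2·22=44, R2→Norris 2·7=14, R3→Norris 10·6=60, R4→Kent 3·13=39, R5→Quay 6·13=78, R6→Kent 5·13=65. Service 300; fixed 370; total 670.

Total cost: 670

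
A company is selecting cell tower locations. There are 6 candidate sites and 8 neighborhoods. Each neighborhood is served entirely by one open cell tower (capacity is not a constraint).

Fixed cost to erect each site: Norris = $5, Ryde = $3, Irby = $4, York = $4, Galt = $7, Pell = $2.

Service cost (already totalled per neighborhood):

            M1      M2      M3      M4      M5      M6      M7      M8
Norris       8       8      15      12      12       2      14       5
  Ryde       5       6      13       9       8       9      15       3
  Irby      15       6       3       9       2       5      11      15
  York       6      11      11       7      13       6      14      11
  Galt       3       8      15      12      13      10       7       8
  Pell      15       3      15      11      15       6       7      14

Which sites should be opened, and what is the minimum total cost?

Open Ryde, Irby and Pell; minimum total cost 46.

For any fixed open set, each neighborhood goes to its cheapest open site; total = fixed + service.
{Ryde, Irby, Pell}: M1→Ryde 5, M2→Pell 3, M3→Irby 3, M4→Ryde 9, M5→Irby 2, M6→Irby 5, M7→Pell 7, M8→Ryde 3. Service 37; fixed 9; total 46.
{Norris, Ryde, Irby, Pell}: service 34 + fixed 14 = 48
{Ryde, Irby, York, Pell}: service 35 + fixed 13 = 48
{Norris, Ryde, Irby, York, Galt, Pell}: M1→Galt 3, M2→Pell 3, M3→Irby 3, M4→York 7, M5→Irby 2, M6→Norris 2, M7→Galt 7, M8→Ryde 3. Service 30; fixed 25; total 55.
No other subset beats 46.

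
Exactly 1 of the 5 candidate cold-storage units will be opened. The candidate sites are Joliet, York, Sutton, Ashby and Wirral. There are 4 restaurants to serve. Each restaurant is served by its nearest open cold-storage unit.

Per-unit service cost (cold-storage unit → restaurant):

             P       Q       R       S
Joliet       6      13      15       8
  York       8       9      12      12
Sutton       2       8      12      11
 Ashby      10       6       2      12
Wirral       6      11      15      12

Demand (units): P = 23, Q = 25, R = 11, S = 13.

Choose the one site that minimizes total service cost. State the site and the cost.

Choose Sutton only; total service cost 521.

With exactly 1 open, each restaurant uses its cheapest among the chosen.
{Sutton}: P→Sutton 2·23=46, Q→Sutton 8·25=200, R→Sutton 12·11=132, S→Sutton 11·13=143. Service cost 521.
{Ashby}: service cost 558
{York}: service cost 697
Among all 5 size-1 choices, {Sutton} is lowest.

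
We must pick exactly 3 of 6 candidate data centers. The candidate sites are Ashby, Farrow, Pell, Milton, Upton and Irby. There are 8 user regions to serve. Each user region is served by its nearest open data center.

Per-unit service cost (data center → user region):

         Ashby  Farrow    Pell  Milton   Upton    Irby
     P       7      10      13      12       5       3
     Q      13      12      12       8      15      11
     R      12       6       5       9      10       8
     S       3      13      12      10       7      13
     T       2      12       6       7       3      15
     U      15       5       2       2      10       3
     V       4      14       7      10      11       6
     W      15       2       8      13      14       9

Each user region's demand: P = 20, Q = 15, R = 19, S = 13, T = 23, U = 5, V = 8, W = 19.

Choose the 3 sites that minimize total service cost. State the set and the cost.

Choose Ashby, Farrow and Irby; total service cost 509.

With exactly 3 open, each user region uses its cheapest among the chosen.
{Ashby, Farrow, Irby}: P→Irby 3·20=60, Q→Irby 11·15=165, R→Farrow 6·19=114, S→Ashby 3·13=39, T→Ashby 2·23=46, U→Irby 3·5=15, V→Ashby 4·8=32, W→Farrow 2·19=38. Service cost 509.
{Ashby, Farrow, Milton}: service cost 539
{Ashby, Farrow, Upton}: service cost 574
Among all 20 size-3 choices, {Ashby, Farrow, Irby} is lowest.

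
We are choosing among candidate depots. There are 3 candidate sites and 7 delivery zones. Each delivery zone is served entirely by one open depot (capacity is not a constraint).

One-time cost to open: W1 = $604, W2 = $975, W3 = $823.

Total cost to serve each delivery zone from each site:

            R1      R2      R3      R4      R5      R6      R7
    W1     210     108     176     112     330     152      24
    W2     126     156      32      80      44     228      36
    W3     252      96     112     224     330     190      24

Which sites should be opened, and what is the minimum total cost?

Open W2 only; minimum total cost 1677.

For any fixed open set, each delivery zone goes to its cheapest open site; total = fixed + service.
{W2}: R1→W2 126, R2→W2 156, R3→W2 32, R4→W2 80, R5→W2 44, R6→W2 228, R7→W2 36. Service 702; fixed 975; total 1677.
{W1}: R1→W1 210, R2→W1 108, R3→W1 176, R4→W1 112, R5→W1 330, R6→W1 152, R7→W1 24. Service 1112; fixed 604; total 1716.
{W3}: service 1228 + fixed 823 = 2051
{W1, W2, W3}: R1→W2 126, R2→W3 96, R3→W2 32, R4→W2 80, R5→W2 44, R6→W1 152, R7→W1 24. Service 554; fixed 2402; total 2956.
No other subset beats 1677.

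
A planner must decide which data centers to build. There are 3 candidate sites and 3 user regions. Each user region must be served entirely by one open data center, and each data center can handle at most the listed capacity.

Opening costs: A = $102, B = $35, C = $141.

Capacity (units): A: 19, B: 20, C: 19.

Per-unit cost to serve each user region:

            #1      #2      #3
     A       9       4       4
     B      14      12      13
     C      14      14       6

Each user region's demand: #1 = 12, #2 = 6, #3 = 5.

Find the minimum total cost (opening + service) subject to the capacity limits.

Minimum total cost: 334

Open {A, B}: #1→A 9·12=108, #2→A 4·6=24, #3→B 13·5=65.
Loads: A carries 18/19, B carries 5/20. Service 197; fixed 137; total 334.
Next best feasible plan costs 337.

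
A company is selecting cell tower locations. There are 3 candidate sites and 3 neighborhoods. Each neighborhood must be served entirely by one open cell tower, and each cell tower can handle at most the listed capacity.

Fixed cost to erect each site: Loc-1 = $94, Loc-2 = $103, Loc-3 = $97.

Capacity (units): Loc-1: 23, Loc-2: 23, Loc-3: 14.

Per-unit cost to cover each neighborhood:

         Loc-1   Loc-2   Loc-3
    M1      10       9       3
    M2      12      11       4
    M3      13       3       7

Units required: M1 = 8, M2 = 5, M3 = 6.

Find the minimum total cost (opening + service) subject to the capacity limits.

Minimum total cost: 248

Open {Loc-2}: M1→Loc-2 9·8=72, M2→Loc-2 11·5=55, M3→Loc-2 3·6=18.
Loads: Loc-2 carries 19/23. Service 145; fixed 103; total 248.
Next best feasible plan costs 262.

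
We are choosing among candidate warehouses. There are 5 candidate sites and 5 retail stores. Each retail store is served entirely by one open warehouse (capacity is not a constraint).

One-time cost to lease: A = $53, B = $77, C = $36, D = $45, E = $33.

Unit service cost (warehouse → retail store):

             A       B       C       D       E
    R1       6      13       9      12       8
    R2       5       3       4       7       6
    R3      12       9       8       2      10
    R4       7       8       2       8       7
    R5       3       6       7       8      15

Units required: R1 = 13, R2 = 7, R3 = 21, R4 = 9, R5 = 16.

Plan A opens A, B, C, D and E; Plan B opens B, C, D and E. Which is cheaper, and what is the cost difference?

Plan A is cheaper by 21.

Plan A: {A, B, C, D, E}: R1→A 6·13=78, R2→B 3·7=21, R3→D 2·21=42, R4→C 2·9=18, R5→A 3·16=48. Service 207; fixed 244; total 451.
Plan B: {B, C, D, E}: R1→E 8·13=104, R2→B 3·7=21, R3→D 2·21=42, R4→C 2·9=18, R5→B 6·16=96. Service 281; fixed 191; total 472.
Difference: |451 − 472| = 21.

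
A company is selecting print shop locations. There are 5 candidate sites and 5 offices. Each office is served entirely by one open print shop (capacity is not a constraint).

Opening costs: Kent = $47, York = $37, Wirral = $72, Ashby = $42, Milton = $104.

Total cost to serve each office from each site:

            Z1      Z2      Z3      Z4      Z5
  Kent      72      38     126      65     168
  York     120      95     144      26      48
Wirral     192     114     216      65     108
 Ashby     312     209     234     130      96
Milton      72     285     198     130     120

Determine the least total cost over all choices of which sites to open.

For any fixed open set, each office goes to its cheapest open site; total = fixed + service.
{Kent, York}: Z1→Kent 72, Z2→Kent 38, Z3→Kent 126, Z4→York 26, Z5→York 48. Service 310; fixed 84; total 394.
{Kent, York, Ashby}: service 310 + fixed 126 = 436
{Kent, York, Wirral}: Z1→Kent 72, Z2→Kent 38, Z3→Kent 126, Z4→York 26, Z5→York 48. Service 310; fixed 156; total 466.
{Kent, York, Wirral, Ashby, Milton}: Z1→Kent 72, Z2→Kent 38, Z3→Kent 126, Z4→York 26, Z5→York 48. Service 310; fixed 302; total 612.
No other subset beats 394.

Minimum total cost: 394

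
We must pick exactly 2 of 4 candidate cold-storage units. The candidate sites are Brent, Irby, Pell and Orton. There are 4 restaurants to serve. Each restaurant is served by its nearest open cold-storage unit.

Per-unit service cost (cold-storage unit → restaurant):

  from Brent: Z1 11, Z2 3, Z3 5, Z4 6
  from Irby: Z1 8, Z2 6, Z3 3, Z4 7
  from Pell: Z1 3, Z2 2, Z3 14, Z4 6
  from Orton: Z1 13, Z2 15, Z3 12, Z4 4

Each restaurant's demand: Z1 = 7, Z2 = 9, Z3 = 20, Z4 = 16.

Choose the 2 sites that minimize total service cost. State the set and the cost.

Choose Irby and Pell; total service cost 195.

With exactly 2 open, each restaurant uses its cheapest among the chosen.
{Irby, Pell}: Z1→Pell 3·7=21, Z2→Pell 2·9=18, Z3→Irby 3·20=60, Z4→Pell 6·16=96. Service cost 195.
{Irby, Orton}: service cost 234
{Brent, Pell}: service cost 235
Among all 6 size-2 choices, {Irby, Pell} is lowest.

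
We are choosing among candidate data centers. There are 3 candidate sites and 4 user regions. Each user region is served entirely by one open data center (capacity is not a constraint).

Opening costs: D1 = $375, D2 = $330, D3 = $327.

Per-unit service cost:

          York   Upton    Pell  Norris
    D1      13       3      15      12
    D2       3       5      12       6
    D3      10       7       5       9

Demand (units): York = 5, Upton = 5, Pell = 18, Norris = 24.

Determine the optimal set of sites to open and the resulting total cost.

Open D3 only; minimum total cost 718.

For any fixed open set, each user region goes to its cheapest open site; total = fixed + service.
{D3}: York→D3 10·5=50, Upton→D3 7·5=35, Pell→D3 5·18=90, Norris→D3 9·24=216. Service 391; fixed 327; total 718.
{D2}: York→D2 3·5=15, Upton→D2 5·5=25, Pell→D2 12·18=216, Norris→D2 6·24=144. Service 400; fixed 330; total 730.
{D2, D3}: service 274 + fixed 657 = 931
{D1, D2, D3}: service 264 + fixed 1032 = 1296
(All 7 nonempty subsets were checked; D3 only is lowest.)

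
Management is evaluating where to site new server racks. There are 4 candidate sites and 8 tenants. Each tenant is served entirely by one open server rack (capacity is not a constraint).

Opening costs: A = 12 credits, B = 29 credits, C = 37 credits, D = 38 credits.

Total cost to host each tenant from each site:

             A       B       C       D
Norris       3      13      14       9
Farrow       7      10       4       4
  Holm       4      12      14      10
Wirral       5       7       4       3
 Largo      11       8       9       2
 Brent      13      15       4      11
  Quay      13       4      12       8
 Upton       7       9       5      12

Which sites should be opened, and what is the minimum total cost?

For any fixed open set, each tenant goes to its cheapest open site; total = fixed + service.
{A}: Norris→A 3, Farrow→A 7, Holm→A 4, Wirral→A 5, Largo→A 11, Brent→A 13, Quay→A 13, Upton→A 7. Service 63; fixed 12; total 75.
{A, B}: service 51 + fixed 41 = 92
{A, D}: service 42 + fixed 50 = 92
{A, B, C, D}: Norris→A 3, Farrow→C 4, Holm→A 4, Wirral→D 3, Largo→D 2, Brent→C 4, Quay→B 4, Upton→C 5. Service 29; fixed 116; total 145.
(All 15 nonempty subsets were checked; A only is lowest.)

Open A only; minimum total cost 75.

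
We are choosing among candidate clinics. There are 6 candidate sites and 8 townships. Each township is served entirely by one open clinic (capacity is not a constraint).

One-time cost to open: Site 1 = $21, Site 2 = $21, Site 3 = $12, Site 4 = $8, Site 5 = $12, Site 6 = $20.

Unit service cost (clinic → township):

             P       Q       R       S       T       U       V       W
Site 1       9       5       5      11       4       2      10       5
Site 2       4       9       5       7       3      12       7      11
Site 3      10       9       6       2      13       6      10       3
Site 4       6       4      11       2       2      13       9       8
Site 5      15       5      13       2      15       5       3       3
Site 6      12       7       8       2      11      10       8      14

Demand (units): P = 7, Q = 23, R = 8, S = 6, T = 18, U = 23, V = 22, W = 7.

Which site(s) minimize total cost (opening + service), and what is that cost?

For any fixed open set, each township goes to its cheapest open site; total = fixed + service.
{Site 1, Site 4, Site 5}: P→Site 4 6·7=42, Q→Site 4 4·23=92, R→Site 1 5·8=40, S→Site 4 2·6=12, T→Site 4 2·18=36, U→Site 1 2·23=46, V→Site 5 3·22=66, W→Site 5 3·7=21. Service 355; fixed 41; total 396.
{Site 1, Site 2, Site 4, Site 5}: service 341 + fixed 62 = 403
{Site 1, Site 3, Site 4, Site 5}: P→Site 4 6·7=42, Q→Site 4 4·23=92, R→Site 1 5·8=40, S→Site 3 2·6=12, T→Site 4 2·18=36, U→Site 1 2·23=46, V→Site 5 3·22=66, W→Site 3 3·7=21. Service 355; fixed 53; total 408.
{Site 1, Site 2, Site 3, Site 4, Site 5, Site 6}: service 341 + fixed 94 = 435
No other subset beats 396.

Open Site 1, Site 4 and Site 5; minimum total cost 396.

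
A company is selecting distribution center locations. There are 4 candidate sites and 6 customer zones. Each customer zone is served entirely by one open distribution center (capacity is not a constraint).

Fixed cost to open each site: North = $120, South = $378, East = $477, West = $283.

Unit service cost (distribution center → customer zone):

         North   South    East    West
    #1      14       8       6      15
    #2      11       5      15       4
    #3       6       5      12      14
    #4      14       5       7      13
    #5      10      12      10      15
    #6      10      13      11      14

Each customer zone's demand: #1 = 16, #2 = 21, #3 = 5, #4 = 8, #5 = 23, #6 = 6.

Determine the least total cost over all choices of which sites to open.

Minimum total cost: 1007

For any fixed open set, each customer zone goes to its cheapest open site; total = fixed + service.
{North}: #1→North 14·16=224, #2→North 11·21=231, #3→North 6·5=30, #4→North 14·8=112, #5→North 10·23=230, #6→North 10·6=60. Service 887; fixed 120; total 1007.
{South}: #1→South 8·16=128, #2→South 5·21=105, #3→South 5·5=25, #4→South 5·8=40, #5→South 12·23=276, #6→South 13·6=78. Service 652; fixed 378; total 1030.
{North, South}: #1→South 8·16=128, #2→South 5·21=105, #3→South 5·5=25, #4→South 5·8=40, #5→North 10·23=230, #6→North 10·6=60. Service 588; fixed 498; total 1086.
{North, South, East, West}: #1→East 6·16=96, #2→West 4·21=84, #3→South 5·5=25, #4→South 5·8=40, #5→North 10·23=230, #6→North 10·6=60. Service 535; fixed 1258; total 1793.
(All 15 nonempty subsets were checked; North only is lowest.)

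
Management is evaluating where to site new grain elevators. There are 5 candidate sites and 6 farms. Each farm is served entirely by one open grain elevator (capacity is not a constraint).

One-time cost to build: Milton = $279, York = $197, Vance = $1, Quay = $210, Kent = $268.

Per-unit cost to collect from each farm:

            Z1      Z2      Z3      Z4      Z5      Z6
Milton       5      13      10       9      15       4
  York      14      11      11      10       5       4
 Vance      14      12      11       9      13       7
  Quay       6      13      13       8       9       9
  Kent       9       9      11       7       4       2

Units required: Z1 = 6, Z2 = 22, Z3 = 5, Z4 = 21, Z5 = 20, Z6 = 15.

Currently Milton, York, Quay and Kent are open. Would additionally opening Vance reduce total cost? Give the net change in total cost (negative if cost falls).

No — net change +1 (cost rises by 1).

Current service cost with {Milton, York, Quay, Kent}: 535.
Adding Vance: each farm re-picks its cheapest; new service cost 535, saving 0.
Extra fixed cost: 1. Net change = 1 − 0 = 1.
(Totals: 1489 → 1490.)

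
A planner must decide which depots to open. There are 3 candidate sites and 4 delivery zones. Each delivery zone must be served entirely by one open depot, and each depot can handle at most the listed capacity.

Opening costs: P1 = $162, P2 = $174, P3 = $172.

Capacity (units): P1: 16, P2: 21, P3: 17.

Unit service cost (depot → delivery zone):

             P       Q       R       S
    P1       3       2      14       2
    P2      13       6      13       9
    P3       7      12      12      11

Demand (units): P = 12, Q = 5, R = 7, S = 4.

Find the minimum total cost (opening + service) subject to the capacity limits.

Minimum total cost: 501

Open {P1, P2}: P→P1 3·12=36, Q→P2 6·5=30, R→P2 13·7=91, S→P1 2·4=8.
Loads: P1 carries 16/16, P2 carries 12/21. Service 165; fixed 336; total 501.
Next best feasible plan costs 522.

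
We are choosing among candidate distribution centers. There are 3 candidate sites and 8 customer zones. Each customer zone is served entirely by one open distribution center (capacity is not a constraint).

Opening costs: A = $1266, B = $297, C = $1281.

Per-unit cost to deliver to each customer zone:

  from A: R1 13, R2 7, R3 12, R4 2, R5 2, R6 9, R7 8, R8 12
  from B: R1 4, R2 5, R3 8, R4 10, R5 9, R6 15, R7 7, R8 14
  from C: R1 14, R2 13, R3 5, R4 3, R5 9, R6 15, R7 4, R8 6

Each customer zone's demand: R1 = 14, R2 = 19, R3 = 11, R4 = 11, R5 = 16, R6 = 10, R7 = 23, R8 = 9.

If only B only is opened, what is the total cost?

Total cost: 1227

Each customer zone is assigned to its cheapest site among the open ones.
{B}: R1→B 4·14=56, R2→B 5·19=95, R3→B 8·11=88, R4→B 10·11=110, R5→B 9·16=144, R6→B 15·10=150, R7→B 7·23=161, R8→B 14·9=126. Service 930; fixed 297; total 1227.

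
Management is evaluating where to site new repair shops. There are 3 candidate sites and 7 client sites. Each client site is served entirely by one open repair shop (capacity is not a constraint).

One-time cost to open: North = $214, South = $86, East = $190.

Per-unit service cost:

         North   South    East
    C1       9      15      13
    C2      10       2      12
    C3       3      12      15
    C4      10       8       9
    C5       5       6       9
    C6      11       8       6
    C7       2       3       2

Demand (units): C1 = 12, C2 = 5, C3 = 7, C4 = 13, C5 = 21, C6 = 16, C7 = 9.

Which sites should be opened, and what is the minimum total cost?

For any fixed open set, each client site goes to its cheapest open site; total = fixed + service.
{South}: C1→South 15·12=180, C2→South 2·5=10, C3→South 12·7=84, C4→South 8·13=104, C5→South 6·21=126, C6→South 8·16=128, C7→South 3·9=27. Service 659; fixed 86; total 745.
{North, South}: service 494 + fixed 300 = 794
{North}: service 608 + fixed 214 = 822
{North, South, East}: C1→North 9·12=108, C2→South 2·5=10, C3→North 3·7=21, C4→South 8·13=104, C5→North 5·21=105, C6→East 6·16=96, C7→North 2·9=18. Service 462; fixed 490; total 952.
(All 7 nonempty subsets were checked; South only is lowest.)

Open South only; minimum total cost 745.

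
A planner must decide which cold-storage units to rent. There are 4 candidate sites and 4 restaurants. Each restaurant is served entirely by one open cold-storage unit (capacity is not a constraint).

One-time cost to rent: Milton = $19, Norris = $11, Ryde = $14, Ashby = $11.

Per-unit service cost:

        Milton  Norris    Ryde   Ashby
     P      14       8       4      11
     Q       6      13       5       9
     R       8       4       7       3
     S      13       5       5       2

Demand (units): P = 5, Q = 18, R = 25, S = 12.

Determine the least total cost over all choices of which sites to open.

Minimum total cost: 234

For any fixed open set, each restaurant goes to its cheapest open site; total = fixed + service.
{Ryde, Ashby}: P→Ryde 4·5=20, Q→Ryde 5·18=90, R→Ashby 3·25=75, S→Ashby 2·12=24. Service 209; fixed 25; total 234.
{Norris, Ryde, Ashby}: service 209 + fixed 36 = 245
{Milton, Ryde, Ashby}: service 209 + fixed 44 = 253
{Milton, Norris, Ryde, Ashby}: service 209 + fixed 55 = 264
No other subset beats 234.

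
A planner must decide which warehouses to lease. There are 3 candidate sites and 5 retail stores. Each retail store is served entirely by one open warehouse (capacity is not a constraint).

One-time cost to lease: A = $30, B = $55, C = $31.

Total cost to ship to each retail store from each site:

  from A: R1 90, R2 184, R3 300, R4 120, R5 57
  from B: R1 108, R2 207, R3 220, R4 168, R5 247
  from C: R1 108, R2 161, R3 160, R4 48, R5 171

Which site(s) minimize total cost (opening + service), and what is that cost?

Open A and C; minimum total cost 577.

For any fixed open set, each retail store goes to its cheapest open site; total = fixed + service.
{A, C}: R1→A 90, R2→C 161, R3→C 160, R4→C 48, R5→A 57. Service 516; fixed 61; total 577.
{A, B, C}: service 516 + fixed 116 = 632
{C}: service 648 + fixed 31 = 679
{A}: service 751 + fixed 30 = 781
No other subset beats 577.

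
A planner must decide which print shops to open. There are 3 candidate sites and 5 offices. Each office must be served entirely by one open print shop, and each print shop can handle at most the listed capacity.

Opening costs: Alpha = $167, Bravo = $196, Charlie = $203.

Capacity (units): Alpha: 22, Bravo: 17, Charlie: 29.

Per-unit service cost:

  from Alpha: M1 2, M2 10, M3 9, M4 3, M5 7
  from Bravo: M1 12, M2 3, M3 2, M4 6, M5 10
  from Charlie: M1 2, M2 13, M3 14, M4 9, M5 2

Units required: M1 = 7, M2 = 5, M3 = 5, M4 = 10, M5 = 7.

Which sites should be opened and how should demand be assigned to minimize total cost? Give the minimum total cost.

Minimum total cost: 502

Open {Alpha, Bravo}: M1→Alpha 2·7=14, M2→Bravo 3·5=15, M3→Bravo 2·5=10, M4→Alpha 3·10=30, M5→Bravo 10·7=70.
Loads: Alpha carries 17/22, Bravo carries 17/17. Service 139; fixed 363; total 502.
Next best feasible plan costs 523.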